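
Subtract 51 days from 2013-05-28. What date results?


Start: 2013-05-28, subtract 51 days
Back 28 days from May 28 reaches April 30, 2013 -> 23 left
April 2013: 30 - 23 = 7 -> lands on April 7

Result: 2013-04-07


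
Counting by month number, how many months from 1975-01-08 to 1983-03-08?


From January 1975 to March 1983
8 years * 12 = 96 months, plus 2 months = 98

98 months


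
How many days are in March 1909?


March 1909

31 days


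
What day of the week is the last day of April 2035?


April 2035 has 30 days
Anchor: Jan 1, 2035. With p = 2035 - 1 = 2034: (p + p//4 - p//100 + p//400) mod 7 = (2034 + 508 - 20 + 5) mod 7 = 2527 mod 7 = 0 -> Monday (Mon=0 ... Sun=6)
Days before April (Jan-Mar): 90; April 1 index = (0 + 90) mod 7 = 6 -> Sunday
Last day offset: 30 - 1 = 29 days
Weekday index = (6 + 29) mod 7 = 0

Monday, April 30


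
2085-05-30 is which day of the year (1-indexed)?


Date: May 30, 2085
Days in months 1 through 4: 120
Plus 30 days in May

Day of year: 150


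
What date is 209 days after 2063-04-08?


Start: 2063-04-08, add 209 days
April 2063 has 30 days: 30 - 8 = 22 days to April 30 -> 187 left
May 2063 has 31 days -> 156 left
June 2063 has 30 days -> 126 left
July 2063 has 31 days -> 95 left
August 2063 has 31 days -> 64 left
September 2063 has 30 days -> 34 left
October 2063 has 31 days -> 3 left
November 2063: 3 <= 30 -> lands on November 3

Result: 2063-11-03


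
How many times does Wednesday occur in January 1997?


January 1997 has 31 days
Anchor: Jan 1, 1997. With p = 1997 - 1 = 1996: (p + p//4 - p//100 + p//400) mod 7 = (1996 + 499 - 19 + 4) mod 7 = 2480 mod 7 = 2 -> Wednesday (Mon=0 ... Sun=6)
January 1 is the anchor itself -> Wednesday
First Wednesday is January 1
Wednesdays: 1, 8, 15, 22, 29

5 Wednesdays


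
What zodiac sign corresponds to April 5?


Date: April 5
Conventional tropical zodiac dates: Aries from March 21 onward; Taurus starts April 20
April 5 falls within the Aries range

Aries


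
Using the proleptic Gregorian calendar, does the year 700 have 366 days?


Gregorian leap year rule: divisible by 4, but not by 100, unless also by 400.
700 is divisible by 100 but not 400 -> not a leap year

No


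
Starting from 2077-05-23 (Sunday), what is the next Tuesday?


Current: Sunday
Target: Tuesday
Days ahead: 2

Next Tuesday: 2077-05-25


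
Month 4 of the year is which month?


Month 4 of 12

April


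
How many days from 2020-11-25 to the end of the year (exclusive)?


Day of year: 330 of 366
Remaining = 366 - 330

36 days


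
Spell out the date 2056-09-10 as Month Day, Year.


ISO 2056-09-10 parses as year=2056, month=09, day=10
Month 9 -> September

September 10, 2056


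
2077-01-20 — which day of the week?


Date: January 20, 2077
Anchor: Jan 1, 2077. With p = 2077 - 1 = 2076: (p + p//4 - p//100 + p//400) mod 7 = (2076 + 519 - 20 + 5) mod 7 = 2580 mod 7 = 4 -> Friday (Mon=0 ... Sun=6)
Days into year = 20 - 1 = 19
Weekday index = (4 + 19) mod 7 = 2

Day of the week: Wednesday


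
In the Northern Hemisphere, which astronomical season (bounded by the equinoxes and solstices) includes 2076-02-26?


Date: February 26
Astronomical Winter (approx.; exact equinox/solstice day varies by year): December 21 to March 19
February 26 falls within the Winter window

Winter


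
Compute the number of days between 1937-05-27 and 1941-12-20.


From 1937-05-27 to 1941-12-20
1937-05-27: days before May = 31 + 28 + 31 + 30 = 120 (1937 is not a leap year); day of year = 120 + 27 = 147
1941-12-20: days before December = 31 + 28 + 31 + 30 + 31 + 30 + 31 + 31 + 30 + 31 + 30 = 334 (1941 is not a leap year); day of year = 334 + 20 = 354
Rest of 1937: 365 - 147 = 218
Full years 1938 (365), 1939 (365), 1940 (366): 1096
Total = 218 + 1096 + 354 = 1668

1668 days


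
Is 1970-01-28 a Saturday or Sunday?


Anchor: Jan 1, 1970. With p = 1970 - 1 = 1969: (p + p//4 - p//100 + p//400) mod 7 = (1969 + 492 - 19 + 4) mod 7 = 2446 mod 7 = 3 -> Thursday (Mon=0 ... Sun=6)
Day of year: 28; offset = 27
Weekday index = (3 + 27) mod 7 = 2 -> Wednesday
Weekend days: Saturday, Sunday

No


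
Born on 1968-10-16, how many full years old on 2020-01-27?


Birth: 1968-10-16
Reference: 2020-01-27
Year difference: 2020 - 1968 = 52
Birthday not yet reached in 2020, subtract 1

51 years old


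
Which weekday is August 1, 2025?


Target: August 1, 2025
Anchor: Jan 1, 2025. With p = 2025 - 1 = 2024: (p + p//4 - p//100 + p//400) mod 7 = (2024 + 506 - 20 + 5) mod 7 = 2515 mod 7 = 2 -> Wednesday (Mon=0 ... Sun=6)
Days before August (Jan-Jul): 212 days
Weekday index = (2 + 212) mod 7 = 4

Friday


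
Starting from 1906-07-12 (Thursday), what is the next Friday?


Current: Thursday
Target: Friday
Days ahead: 1

Next Friday: 1906-07-13


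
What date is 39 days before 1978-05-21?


Start: 1978-05-21, subtract 39 days
Back 21 days from May 21 reaches April 30, 1978 -> 18 left
April 1978: 30 - 18 = 12 -> lands on April 12

Result: 1978-04-12


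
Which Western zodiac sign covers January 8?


Date: January 8
Conventional tropical zodiac dates: Capricorn from December 22 onward; Aquarius starts January 20
January 8 falls within the Capricorn range

Capricorn


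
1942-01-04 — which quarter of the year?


Month: January (month 1)
Q1: Jan-Mar, Q2: Apr-Jun, Q3: Jul-Sep, Q4: Oct-Dec

Q1


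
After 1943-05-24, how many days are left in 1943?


Day of year: 144 of 365
Remaining = 365 - 144

221 days


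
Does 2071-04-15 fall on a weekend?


Anchor: Jan 1, 2071. With p = 2071 - 1 = 2070: (p + p//4 - p//100 + p//400) mod 7 = (2070 + 517 - 20 + 5) mod 7 = 2572 mod 7 = 3 -> Thursday (Mon=0 ... Sun=6)
Day of year: 105; offset = 104
Weekday index = (3 + 104) mod 7 = 2 -> Wednesday
Weekend days: Saturday, Sunday

No


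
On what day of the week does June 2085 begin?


Target: June 1, 2085
Anchor: Jan 1, 2085. With p = 2085 - 1 = 2084: (p + p//4 - p//100 + p//400) mod 7 = (2084 + 521 - 20 + 5) mod 7 = 2590 mod 7 = 0 -> Monday (Mon=0 ... Sun=6)
Days before June (Jan-May): 151 days
Weekday index = (0 + 151) mod 7 = 4

Friday


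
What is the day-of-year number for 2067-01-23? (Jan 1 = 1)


Date: January 23, 2067
No months before January
Plus 23 days in January

Day of year: 23


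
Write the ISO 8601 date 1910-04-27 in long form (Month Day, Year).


ISO 1910-04-27 parses as year=1910, month=04, day=27
Month 4 -> April

April 27, 1910


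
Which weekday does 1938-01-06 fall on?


Date: January 6, 1938
Anchor: Jan 1, 1938. With p = 1938 - 1 = 1937: (p + p//4 - p//100 + p//400) mod 7 = (1937 + 484 - 19 + 4) mod 7 = 2406 mod 7 = 5 -> Saturday (Mon=0 ... Sun=6)
Days into year = 6 - 1 = 5
Weekday index = (5 + 5) mod 7 = 3

Day of the week: Thursday


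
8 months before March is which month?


March is month 3
3 - 8 = -5; wrap: -5 + 12 = 7

July


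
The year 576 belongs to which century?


Century = (year - 1) // 100 + 1
= (576 - 1) // 100 + 1
= 575 // 100 + 1
= 5 + 1

6th century


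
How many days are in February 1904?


February 1904 (leap year: yes)

29 days


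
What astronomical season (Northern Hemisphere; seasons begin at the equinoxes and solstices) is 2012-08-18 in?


Date: August 18
Astronomical Summer (approx.; exact equinox/solstice day varies by year): June 21 to September 21
August 18 falls within the Summer window

Summer


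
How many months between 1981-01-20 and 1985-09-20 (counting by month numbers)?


From January 1981 to September 1985
4 years * 12 = 48 months, plus 8 months = 56

56 months


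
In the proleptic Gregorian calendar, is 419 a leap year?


Gregorian leap year rule: divisible by 4, but not by 100, unless also by 400.
419 is not divisible by 4 -> not a leap year

No


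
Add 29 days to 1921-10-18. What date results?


Start: 1921-10-18, add 29 days
October 1921 has 31 days: 31 - 18 = 13 days to October 31 -> 16 left
November 1921: 16 <= 30 -> lands on November 16

Result: 1921-11-16


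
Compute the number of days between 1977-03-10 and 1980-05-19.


From 1977-03-10 to 1980-05-19
1977-03-10: days before March = 31 + 28 = 59 (1977 is not a leap year); day of year = 59 + 10 = 69
1980-05-19: days before May = 31 + 29 + 31 + 30 = 121 (1980 is a leap year); day of year = 121 + 19 = 140
Rest of 1977: 365 - 69 = 296
Full years 1978 (365), 1979 (365): 730
Total = 296 + 730 + 140 = 1166

1166 days


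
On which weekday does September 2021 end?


September 2021 has 30 days
Anchor: Jan 1, 2021. With p = 2021 - 1 = 2020: (p + p//4 - p//100 + p//400) mod 7 = (2020 + 505 - 20 + 5) mod 7 = 2510 mod 7 = 4 -> Friday (Mon=0 ... Sun=6)
Days before September (Jan-Aug): 243; September 1 index = (4 + 243) mod 7 = 2 -> Wednesday
Last day offset: 30 - 1 = 29 days
Weekday index = (2 + 29) mod 7 = 3

Thursday, September 30


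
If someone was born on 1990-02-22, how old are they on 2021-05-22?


Birth: 1990-02-22
Reference: 2021-05-22
Year difference: 2021 - 1990 = 31

31 years old


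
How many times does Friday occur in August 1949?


August 1949 has 31 days
Anchor: Jan 1, 1949. With p = 1949 - 1 = 1948: (p + p//4 - p//100 + p//400) mod 7 = (1948 + 487 - 19 + 4) mod 7 = 2420 mod 7 = 5 -> Saturday (Mon=0 ... Sun=6)
Days before August (Jan-Jul): 212; August 1 index = (5 + 212) mod 7 = 0 -> Monday
First Friday is August 5
Fridays: 5, 12, 19, 26

4 Fridays


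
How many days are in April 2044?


April 2044

30 days


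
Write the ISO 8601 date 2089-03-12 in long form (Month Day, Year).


ISO 2089-03-12 parses as year=2089, month=03, day=12
Month 3 -> March

March 12, 2089


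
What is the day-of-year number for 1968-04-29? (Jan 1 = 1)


Date: April 29, 1968
Days in months 1 through 3: 91
Plus 29 days in April

Day of year: 120


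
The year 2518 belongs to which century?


Century = (year - 1) // 100 + 1
= (2518 - 1) // 100 + 1
= 2517 // 100 + 1
= 25 + 1

26th century


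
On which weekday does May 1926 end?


May 1926 has 31 days
Anchor: Jan 1, 1926. With p = 1926 - 1 = 1925: (p + p//4 - p//100 + p//400) mod 7 = (1925 + 481 - 19 + 4) mod 7 = 2391 mod 7 = 4 -> Friday (Mon=0 ... Sun=6)
Days before May (Jan-Apr): 120; May 1 index = (4 + 120) mod 7 = 5 -> Saturday
Last day offset: 31 - 1 = 30 days
Weekday index = (5 + 30) mod 7 = 0

Monday, May 31


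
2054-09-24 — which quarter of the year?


Month: September (month 9)
Q1: Jan-Mar, Q2: Apr-Jun, Q3: Jul-Sep, Q4: Oct-Dec

Q3


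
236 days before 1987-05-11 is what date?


Start: 1987-05-11, subtract 236 days
Back 11 days from May 11 reaches April 30, 1987 -> 225 left
April 1987 has 30 days -> back to March 31, 1987 -> 195 left
March 1987 has 31 days -> back to February 28, 1987 -> 164 left
February 1987 has 28 days -> back to January 31, 1987 -> 136 left
January 1987 has 31 days -> back to December 31, 1986 -> 105 left
December 1986 has 31 days -> back to November 30, 1986 -> 74 left
November 1986 has 30 days -> back to October 31, 1986 -> 44 left
October 1986 has 31 days -> back to September 30, 1986 -> 13 left
September 1986: 30 - 13 = 17 -> lands on September 17

Result: 1986-09-17


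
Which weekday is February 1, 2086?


Target: February 1, 2086
Anchor: Jan 1, 2086. With p = 2086 - 1 = 2085: (p + p//4 - p//100 + p//400) mod 7 = (2085 + 521 - 20 + 5) mod 7 = 2591 mod 7 = 1 -> Tuesday (Mon=0 ... Sun=6)
Days before February (Jan): 31 days
Weekday index = (1 + 31) mod 7 = 4

Friday


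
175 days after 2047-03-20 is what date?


Start: 2047-03-20, add 175 days
March 2047 has 31 days: 31 - 20 = 11 days to March 31 -> 164 left
April 2047 has 30 days -> 134 left
May 2047 has 31 days -> 103 left
June 2047 has 30 days -> 73 left
July 2047 has 31 days -> 42 left
August 2047 has 31 days -> 11 left
September 2047: 11 <= 30 -> lands on September 11

Result: 2047-09-11


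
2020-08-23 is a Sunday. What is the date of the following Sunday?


Current: Sunday
Target: Sunday
Days ahead: 7

Next Sunday: 2020-08-30


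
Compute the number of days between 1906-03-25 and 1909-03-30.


From 1906-03-25 to 1909-03-30
1906-03-25: days before March = 31 + 28 = 59 (1906 is not a leap year); day of year = 59 + 25 = 84
1909-03-30: days before March = 31 + 28 = 59 (1909 is not a leap year); day of year = 59 + 30 = 89
Rest of 1906: 365 - 84 = 281
Full years 1907 (365), 1908 (366): 731
Total = 281 + 731 + 89 = 1101

1101 days


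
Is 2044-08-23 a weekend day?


Anchor: Jan 1, 2044. With p = 2044 - 1 = 2043: (p + p//4 - p//100 + p//400) mod 7 = (2043 + 510 - 20 + 5) mod 7 = 2538 mod 7 = 4 -> Friday (Mon=0 ... Sun=6)
Day of year: 236; offset = 235
Weekday index = (4 + 235) mod 7 = 1 -> Tuesday
Weekend days: Saturday, Sunday

No


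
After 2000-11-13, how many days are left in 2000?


Day of year: 318 of 366
Remaining = 366 - 318

48 days


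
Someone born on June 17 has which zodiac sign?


Date: June 17
Conventional tropical zodiac dates: Gemini from May 21 onward; Cancer starts June 21
June 17 falls within the Gemini range

Gemini


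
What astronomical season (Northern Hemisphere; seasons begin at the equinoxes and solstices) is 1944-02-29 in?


Date: February 29
Astronomical Winter (approx.; exact equinox/solstice day varies by year): December 21 to March 19
February 29 falls within the Winter window

Winter


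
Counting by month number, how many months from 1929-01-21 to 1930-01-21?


From January 1929 to January 1930
1 year * 12 = 12 months = 12

12 months


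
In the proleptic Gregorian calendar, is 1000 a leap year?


Gregorian leap year rule: divisible by 4, but not by 100, unless also by 400.
1000 is divisible by 100 but not 400 -> not a leap year

No


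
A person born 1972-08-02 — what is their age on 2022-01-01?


Birth: 1972-08-02
Reference: 2022-01-01
Year difference: 2022 - 1972 = 50
Birthday not yet reached in 2022, subtract 1

49 years old


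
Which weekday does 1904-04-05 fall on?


Date: April 5, 1904
Anchor: Jan 1, 1904. With p = 1904 - 1 = 1903: (p + p//4 - p//100 + p//400) mod 7 = (1903 + 475 - 19 + 4) mod 7 = 2363 mod 7 = 4 -> Friday (Mon=0 ... Sun=6)
Days before April (Jan-Mar): 91; offset = 91 + 5 - 1 = 95
Weekday index = (4 + 95) mod 7 = 1

Day of the week: Tuesday


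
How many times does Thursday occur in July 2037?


July 2037 has 31 days
Anchor: Jan 1, 2037. With p = 2037 - 1 = 2036: (p + p//4 - p//100 + p//400) mod 7 = (2036 + 509 - 20 + 5) mod 7 = 2530 mod 7 = 3 -> Thursday (Mon=0 ... Sun=6)
Days before July (Jan-Jun): 181; July 1 index = (3 + 181) mod 7 = 2 -> Wednesday
First Thursday is July 2
Thursdays: 2, 9, 16, 23, 30

5 Thursdays


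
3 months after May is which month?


May is month 5
5 + 3 = 8

August


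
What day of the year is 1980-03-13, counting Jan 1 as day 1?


Date: March 13, 1980
Days in months 1 through 2: 60
Plus 13 days in March

Day of year: 73


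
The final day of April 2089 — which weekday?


April 2089 has 30 days
Anchor: Jan 1, 2089. With p = 2089 - 1 = 2088: (p + p//4 - p//100 + p//400) mod 7 = (2088 + 522 - 20 + 5) mod 7 = 2595 mod 7 = 5 -> Saturday (Mon=0 ... Sun=6)
Days before April (Jan-Mar): 90; April 1 index = (5 + 90) mod 7 = 4 -> Friday
Last day offset: 30 - 1 = 29 days
Weekday index = (4 + 29) mod 7 = 5

Saturday, April 30


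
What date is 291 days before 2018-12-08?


Start: 2018-12-08, subtract 291 days
Back 8 days from December 8 reaches November 30, 2018 -> 283 left
November 2018 has 30 days -> back to October 31, 2018 -> 253 left
October 2018 has 31 days -> back to September 30, 2018 -> 222 left
September 2018 has 30 days -> back to August 31, 2018 -> 192 left
August 2018 has 31 days -> back to July 31, 2018 -> 161 left
July 2018 has 31 days -> back to June 30, 2018 -> 130 left
June 2018 has 30 days -> back to May 31, 2018 -> 100 left
May 2018 has 31 days -> back to April 30, 2018 -> 69 left
April 2018 has 30 days -> back to March 31, 2018 -> 39 left
March 2018 has 31 days -> back to February 28, 2018 -> 8 left
February 2018: 28 - 8 = 20 -> lands on February 20

Result: 2018-02-20


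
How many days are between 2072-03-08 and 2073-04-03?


From 2072-03-08 to 2073-04-03
2072-03-08: days before March = 31 + 29 = 60 (2072 is a leap year); day of year = 60 + 8 = 68
2073-04-03: days before April = 31 + 28 + 31 = 90 (2073 is not a leap year); day of year = 90 + 3 = 93
Rest of 2072: 366 - 68 = 298
Total = 298 + 93 = 391

391 days


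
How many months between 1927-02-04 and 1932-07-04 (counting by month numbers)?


From February 1927 to July 1932
5 years * 12 = 60 months, plus 5 months = 65

65 months


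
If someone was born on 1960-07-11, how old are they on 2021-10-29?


Birth: 1960-07-11
Reference: 2021-10-29
Year difference: 2021 - 1960 = 61

61 years old


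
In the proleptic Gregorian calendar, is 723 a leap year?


Gregorian leap year rule: divisible by 4, but not by 100, unless also by 400.
723 is not divisible by 4 -> not a leap year

No


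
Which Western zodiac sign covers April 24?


Date: April 24
Conventional tropical zodiac dates: Taurus from April 20 onward; Gemini starts May 21
April 24 falls within the Taurus range

Taurus


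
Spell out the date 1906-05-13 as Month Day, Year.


ISO 1906-05-13 parses as year=1906, month=05, day=13
Month 5 -> May

May 13, 1906


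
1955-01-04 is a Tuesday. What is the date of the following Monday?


Current: Tuesday
Target: Monday
Days ahead: 6

Next Monday: 1955-01-10


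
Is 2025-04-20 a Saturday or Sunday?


Anchor: Jan 1, 2025. With p = 2025 - 1 = 2024: (p + p//4 - p//100 + p//400) mod 7 = (2024 + 506 - 20 + 5) mod 7 = 2515 mod 7 = 2 -> Wednesday (Mon=0 ... Sun=6)
Day of year: 110; offset = 109
Weekday index = (2 + 109) mod 7 = 6 -> Sunday
Weekend days: Saturday, Sunday

Yes


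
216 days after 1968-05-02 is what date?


Start: 1968-05-02, add 216 days
May 1968 has 31 days: 31 - 2 = 29 days to May 31 -> 187 left
June 1968 has 30 days -> 157 left
July 1968 has 31 days -> 126 left
August 1968 has 31 days -> 95 left
September 1968 has 30 days -> 65 left
October 1968 has 31 days -> 34 left
November 1968 has 30 days -> 4 left
December 1968: 4 <= 31 -> lands on December 4

Result: 1968-12-04


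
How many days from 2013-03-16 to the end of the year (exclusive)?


Day of year: 75 of 365
Remaining = 365 - 75

290 days


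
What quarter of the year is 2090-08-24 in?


Month: August (month 8)
Q1: Jan-Mar, Q2: Apr-Jun, Q3: Jul-Sep, Q4: Oct-Dec

Q3


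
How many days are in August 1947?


August 1947

31 days


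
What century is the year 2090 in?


Century = (year - 1) // 100 + 1
= (2090 - 1) // 100 + 1
= 2089 // 100 + 1
= 20 + 1

21st century


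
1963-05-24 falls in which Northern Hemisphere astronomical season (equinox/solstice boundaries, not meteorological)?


Date: May 24
Astronomical Spring (approx.; exact equinox/solstice day varies by year): March 20 to June 20
May 24 falls within the Spring window

Spring


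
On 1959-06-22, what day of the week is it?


Date: June 22, 1959
Anchor: Jan 1, 1959. With p = 1959 - 1 = 1958: (p + p//4 - p//100 + p//400) mod 7 = (1958 + 489 - 19 + 4) mod 7 = 2432 mod 7 = 3 -> Thursday (Mon=0 ... Sun=6)
Days before June (Jan-May): 151; offset = 151 + 22 - 1 = 172
Weekday index = (3 + 172) mod 7 = 0

Day of the week: Monday


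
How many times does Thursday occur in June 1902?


June 1902 has 30 days
Anchor: Jan 1, 1902. With p = 1902 - 1 = 1901: (p + p//4 - p//100 + p//400) mod 7 = (1901 + 475 - 19 + 4) mod 7 = 2361 mod 7 = 2 -> Wednesday (Mon=0 ... Sun=6)
Days before June (Jan-May): 151; June 1 index = (2 + 151) mod 7 = 6 -> Sunday
First Thursday is June 5
Thursdays: 5, 12, 19, 26

4 Thursdays


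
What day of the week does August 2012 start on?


Target: August 1, 2012
Anchor: Jan 1, 2012. With p = 2012 - 1 = 2011: (p + p//4 - p//100 + p//400) mod 7 = (2011 + 502 - 20 + 5) mod 7 = 2498 mod 7 = 6 -> Sunday (Mon=0 ... Sun=6)
Days before August (Jan-Jul): 213 days
Weekday index = (6 + 213) mod 7 = 2

Wednesday


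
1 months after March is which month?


March is month 3
3 + 1 = 4

April


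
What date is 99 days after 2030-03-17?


Start: 2030-03-17, add 99 days
March 2030 has 31 days: 31 - 17 = 14 days to March 31 -> 85 left
April 2030 has 30 days -> 55 left
May 2030 has 31 days -> 24 left
June 2030: 24 <= 30 -> lands on June 24

Result: 2030-06-24


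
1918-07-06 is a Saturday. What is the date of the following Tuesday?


Current: Saturday
Target: Tuesday
Days ahead: 3

Next Tuesday: 1918-07-09


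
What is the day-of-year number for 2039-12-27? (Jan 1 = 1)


Date: December 27, 2039
Days in months 1 through 11: 334
Plus 27 days in December

Day of year: 361


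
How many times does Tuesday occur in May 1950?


May 1950 has 31 days
Anchor: Jan 1, 1950. With p = 1950 - 1 = 1949: (p + p//4 - p//100 + p//400) mod 7 = (1949 + 487 - 19 + 4) mod 7 = 2421 mod 7 = 6 -> Sunday (Mon=0 ... Sun=6)
Days before May (Jan-Apr): 120; May 1 index = (6 + 120) mod 7 = 0 -> Monday
First Tuesday is May 2
Tuesdays: 2, 9, 16, 23, 30

5 Tuesdays


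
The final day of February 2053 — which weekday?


February 2053 has 28 days
Anchor: Jan 1, 2053. With p = 2053 - 1 = 2052: (p + p//4 - p//100 + p//400) mod 7 = (2052 + 513 - 20 + 5) mod 7 = 2550 mod 7 = 2 -> Wednesday (Mon=0 ... Sun=6)
Days before February (Jan): 31; February 1 index = (2 + 31) mod 7 = 5 -> Saturday
Last day offset: 28 - 1 = 27 days
Weekday index = (5 + 27) mod 7 = 4

Friday, February 28


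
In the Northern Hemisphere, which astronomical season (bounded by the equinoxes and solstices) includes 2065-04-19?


Date: April 19
Astronomical Spring (approx.; exact equinox/solstice day varies by year): March 20 to June 20
April 19 falls within the Spring window

Spring


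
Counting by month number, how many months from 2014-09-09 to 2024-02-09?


From September 2014 to February 2024
10 years * 12 = 120 months, minus 7 months = 113

113 months


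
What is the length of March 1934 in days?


March 1934

31 days


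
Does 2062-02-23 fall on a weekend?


Anchor: Jan 1, 2062. With p = 2062 - 1 = 2061: (p + p//4 - p//100 + p//400) mod 7 = (2061 + 515 - 20 + 5) mod 7 = 2561 mod 7 = 6 -> Sunday (Mon=0 ... Sun=6)
Day of year: 54; offset = 53
Weekday index = (6 + 53) mod 7 = 3 -> Thursday
Weekend days: Saturday, Sunday

No


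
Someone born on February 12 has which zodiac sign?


Date: February 12
Conventional tropical zodiac dates: Aquarius from January 20 onward; Pisces starts February 19
February 12 falls within the Aquarius range

Aquarius


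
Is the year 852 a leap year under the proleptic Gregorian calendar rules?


Gregorian leap year rule: divisible by 4, but not by 100, unless also by 400.
852 is divisible by 4 but not 100 -> leap year

Yes


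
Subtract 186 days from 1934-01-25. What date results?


Start: 1934-01-25, subtract 186 days
Back 25 days from January 25 reaches December 31, 1933 -> 161 left
December 1933 has 31 days -> back to November 30, 1933 -> 130 left
November 1933 has 30 days -> back to October 31, 1933 -> 100 left
October 1933 has 31 days -> back to September 30, 1933 -> 69 left
September 1933 has 30 days -> back to August 31, 1933 -> 39 left
August 1933 has 31 days -> back to July 31, 1933 -> 8 left
July 1933: 31 - 8 = 23 -> lands on July 23

Result: 1933-07-23


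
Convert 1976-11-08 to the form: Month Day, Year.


ISO 1976-11-08 parses as year=1976, month=11, day=08
Month 11 -> November

November 8, 1976


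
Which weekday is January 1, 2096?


Target: January 1, 2096
Anchor: Jan 1, 2096. With p = 2096 - 1 = 2095: (p + p//4 - p//100 + p//400) mod 7 = (2095 + 523 - 20 + 5) mod 7 = 2603 mod 7 = 6 -> Sunday (Mon=0 ... Sun=6)
Offset from anchor: 0 days
Weekday index = (6 + 0) mod 7 = 6

Sunday


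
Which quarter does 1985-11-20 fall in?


Month: November (month 11)
Q1: Jan-Mar, Q2: Apr-Jun, Q3: Jul-Sep, Q4: Oct-Dec

Q4


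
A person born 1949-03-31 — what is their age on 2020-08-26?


Birth: 1949-03-31
Reference: 2020-08-26
Year difference: 2020 - 1949 = 71

71 years old


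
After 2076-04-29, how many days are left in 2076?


Day of year: 120 of 366
Remaining = 366 - 120

246 days


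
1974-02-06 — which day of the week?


Date: February 6, 1974
Anchor: Jan 1, 1974. With p = 1974 - 1 = 1973: (p + p//4 - p//100 + p//400) mod 7 = (1973 + 493 - 19 + 4) mod 7 = 2451 mod 7 = 1 -> Tuesday (Mon=0 ... Sun=6)
Days before February (Jan): 31; offset = 31 + 6 - 1 = 36
Weekday index = (1 + 36) mod 7 = 2

Day of the week: Wednesday


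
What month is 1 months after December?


December is month 12
12 + 1 = 13; wrap: 13 - 12 = 1

January


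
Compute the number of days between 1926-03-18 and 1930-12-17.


From 1926-03-18 to 1930-12-17
1926-03-18: days before March = 31 + 28 = 59 (1926 is not a leap year); day of year = 59 + 18 = 77
1930-12-17: days before December = 31 + 28 + 31 + 30 + 31 + 30 + 31 + 31 + 30 + 31 + 30 = 334 (1930 is not a leap year); day of year = 334 + 17 = 351
Rest of 1926: 365 - 77 = 288
Full years 1927 (365), 1928 (366), 1929 (365): 1096
Total = 288 + 1096 + 351 = 1735

1735 days


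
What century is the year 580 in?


Century = (year - 1) // 100 + 1
= (580 - 1) // 100 + 1
= 579 // 100 + 1
= 5 + 1

6th century


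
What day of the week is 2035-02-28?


Date: February 28, 2035
Anchor: Jan 1, 2035. With p = 2035 - 1 = 2034: (p + p//4 - p//100 + p//400) mod 7 = (2034 + 508 - 20 + 5) mod 7 = 2527 mod 7 = 0 -> Monday (Mon=0 ... Sun=6)
Days before February (Jan): 31; offset = 31 + 28 - 1 = 58
Weekday index = (0 + 58) mod 7 = 2

Day of the week: Wednesday


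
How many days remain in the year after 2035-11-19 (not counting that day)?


Day of year: 323 of 365
Remaining = 365 - 323

42 days


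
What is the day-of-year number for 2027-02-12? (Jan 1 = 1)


Date: February 12, 2027
Days in months 1 through 1: 31
Plus 12 days in February

Day of year: 43


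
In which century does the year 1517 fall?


Century = (year - 1) // 100 + 1
= (1517 - 1) // 100 + 1
= 1516 // 100 + 1
= 15 + 1

16th century


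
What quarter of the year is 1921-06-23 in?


Month: June (month 6)
Q1: Jan-Mar, Q2: Apr-Jun, Q3: Jul-Sep, Q4: Oct-Dec

Q2


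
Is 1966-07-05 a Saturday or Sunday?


Anchor: Jan 1, 1966. With p = 1966 - 1 = 1965: (p + p//4 - p//100 + p//400) mod 7 = (1965 + 491 - 19 + 4) mod 7 = 2441 mod 7 = 5 -> Saturday (Mon=0 ... Sun=6)
Day of year: 186; offset = 185
Weekday index = (5 + 185) mod 7 = 1 -> Tuesday
Weekend days: Saturday, Sunday

No


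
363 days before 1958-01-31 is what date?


Start: 1958-01-31, subtract 363 days
Back 31 days from January 31 reaches December 31, 1957 -> 332 left
December 1957 has 31 days -> back to November 30, 1957 -> 301 left
November 1957 has 30 days -> back to October 31, 1957 -> 271 left
October 1957 has 31 days -> back to September 30, 1957 -> 240 left
September 1957 has 30 days -> back to August 31, 1957 -> 210 left
August 1957 has 31 days -> back to July 31, 1957 -> 179 left
July 1957 has 31 days -> back to June 30, 1957 -> 148 left
June 1957 has 30 days -> back to May 31, 1957 -> 118 left
May 1957 has 31 days -> back to April 30, 1957 -> 87 left
April 1957 has 30 days -> back to March 31, 1957 -> 57 left
March 1957 has 31 days -> back to February 28, 1957 -> 26 left
February 1957: 28 - 26 = 2 -> lands on February 2

Result: 1957-02-02


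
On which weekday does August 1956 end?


August 1956 has 31 days
Anchor: Jan 1, 1956. With p = 1956 - 1 = 1955: (p + p//4 - p//100 + p//400) mod 7 = (1955 + 488 - 19 + 4) mod 7 = 2428 mod 7 = 6 -> Sunday (Mon=0 ... Sun=6)
Days before August (Jan-Jul): 213; August 1 index = (6 + 213) mod 7 = 2 -> Wednesday
Last day offset: 31 - 1 = 30 days
Weekday index = (2 + 30) mod 7 = 4

Friday, August 31


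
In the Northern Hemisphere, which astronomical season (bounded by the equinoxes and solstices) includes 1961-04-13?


Date: April 13
Astronomical Spring (approx.; exact equinox/solstice day varies by year): March 20 to June 20
April 13 falls within the Spring window

Spring


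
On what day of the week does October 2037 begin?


Target: October 1, 2037
Anchor: Jan 1, 2037. With p = 2037 - 1 = 2036: (p + p//4 - p//100 + p//400) mod 7 = (2036 + 509 - 20 + 5) mod 7 = 2530 mod 7 = 3 -> Thursday (Mon=0 ... Sun=6)
Days before October (Jan-Sep): 273 days
Weekday index = (3 + 273) mod 7 = 3

Thursday


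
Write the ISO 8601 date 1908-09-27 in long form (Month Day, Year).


ISO 1908-09-27 parses as year=1908, month=09, day=27
Month 9 -> September

September 27, 1908


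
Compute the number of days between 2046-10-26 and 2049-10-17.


From 2046-10-26 to 2049-10-17
2046-10-26: days before October = 31 + 28 + 31 + 30 + 31 + 30 + 31 + 31 + 30 = 273 (2046 is not a leap year); day of year = 273 + 26 = 299
2049-10-17: days before October = 31 + 28 + 31 + 30 + 31 + 30 + 31 + 31 + 30 = 273 (2049 is not a leap year); day of year = 273 + 17 = 290
Rest of 2046: 365 - 299 = 66
Full years 2047 (365), 2048 (366): 731
Total = 66 + 731 + 290 = 1087

1087 days


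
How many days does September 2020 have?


September 2020

30 days


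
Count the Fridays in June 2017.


June 2017 has 30 days
Anchor: Jan 1, 2017. With p = 2017 - 1 = 2016: (p + p//4 - p//100 + p//400) mod 7 = (2016 + 504 - 20 + 5) mod 7 = 2505 mod 7 = 6 -> Sunday (Mon=0 ... Sun=6)
Days before June (Jan-May): 151; June 1 index = (6 + 151) mod 7 = 3 -> Thursday
First Friday is June 2
Fridays: 2, 9, 16, 23, 30

5 Fridays


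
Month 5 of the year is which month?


Month 5 of 12

May


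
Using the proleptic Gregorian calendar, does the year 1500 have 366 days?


Gregorian leap year rule: divisible by 4, but not by 100, unless also by 400.
1500 is divisible by 100 but not 400 -> not a leap year

No


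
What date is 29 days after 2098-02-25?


Start: 2098-02-25, add 29 days
February 2098 has 28 days: 28 - 25 = 3 days to February 28 -> 26 left
March 2098: 26 <= 31 -> lands on March 26

Result: 2098-03-26


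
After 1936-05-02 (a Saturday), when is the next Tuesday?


Current: Saturday
Target: Tuesday
Days ahead: 3

Next Tuesday: 1936-05-05


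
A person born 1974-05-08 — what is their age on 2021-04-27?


Birth: 1974-05-08
Reference: 2021-04-27
Year difference: 2021 - 1974 = 47
Birthday not yet reached in 2021, subtract 1

46 years old


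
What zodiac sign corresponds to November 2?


Date: November 2
Conventional tropical zodiac dates: Scorpio from October 23 onward; Sagittarius starts November 22
November 2 falls within the Scorpio range

Scorpio


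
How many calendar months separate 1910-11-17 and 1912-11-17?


From November 1910 to November 1912
2 years * 12 = 24 months = 24

24 months


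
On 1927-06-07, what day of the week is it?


Date: June 7, 1927
Anchor: Jan 1, 1927. With p = 1927 - 1 = 1926: (p + p//4 - p//100 + p//400) mod 7 = (1926 + 481 - 19 + 4) mod 7 = 2392 mod 7 = 5 -> Saturday (Mon=0 ... Sun=6)
Days before June (Jan-May): 151; offset = 151 + 7 - 1 = 157
Weekday index = (5 + 157) mod 7 = 1

Day of the week: Tuesday


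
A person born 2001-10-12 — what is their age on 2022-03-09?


Birth: 2001-10-12
Reference: 2022-03-09
Year difference: 2022 - 2001 = 21
Birthday not yet reached in 2022, subtract 1

20 years old


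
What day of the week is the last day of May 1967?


May 1967 has 31 days
Anchor: Jan 1, 1967. With p = 1967 - 1 = 1966: (p + p//4 - p//100 + p//400) mod 7 = (1966 + 491 - 19 + 4) mod 7 = 2442 mod 7 = 6 -> Sunday (Mon=0 ... Sun=6)
Days before May (Jan-Apr): 120; May 1 index = (6 + 120) mod 7 = 0 -> Monday
Last day offset: 31 - 1 = 30 days
Weekday index = (0 + 30) mod 7 = 2

Wednesday, May 31


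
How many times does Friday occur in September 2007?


September 2007 has 30 days
Anchor: Jan 1, 2007. With p = 2007 - 1 = 2006: (p + p//4 - p//100 + p//400) mod 7 = (2006 + 501 - 20 + 5) mod 7 = 2492 mod 7 = 0 -> Monday (Mon=0 ... Sun=6)
Days before September (Jan-Aug): 243; September 1 index = (0 + 243) mod 7 = 5 -> Saturday
First Friday is September 7
Fridays: 7, 14, 21, 28

4 Fridays


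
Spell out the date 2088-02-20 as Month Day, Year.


ISO 2088-02-20 parses as year=2088, month=02, day=20
Month 2 -> February

February 20, 2088


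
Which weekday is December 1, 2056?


Target: December 1, 2056
Anchor: Jan 1, 2056. With p = 2056 - 1 = 2055: (p + p//4 - p//100 + p//400) mod 7 = (2055 + 513 - 20 + 5) mod 7 = 2553 mod 7 = 5 -> Saturday (Mon=0 ... Sun=6)
Days before December (Jan-Nov): 335 days
Weekday index = (5 + 335) mod 7 = 4

Friday


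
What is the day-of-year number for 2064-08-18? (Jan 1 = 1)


Date: August 18, 2064
Days in months 1 through 7: 213
Plus 18 days in August

Day of year: 231


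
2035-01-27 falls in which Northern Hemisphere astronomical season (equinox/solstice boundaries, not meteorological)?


Date: January 27
Astronomical Winter (approx.; exact equinox/solstice day varies by year): December 21 to March 19
January 27 falls within the Winter window

Winter


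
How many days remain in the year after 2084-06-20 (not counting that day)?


Day of year: 172 of 366
Remaining = 366 - 172

194 days


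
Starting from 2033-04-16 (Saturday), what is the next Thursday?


Current: Saturday
Target: Thursday
Days ahead: 5

Next Thursday: 2033-04-21


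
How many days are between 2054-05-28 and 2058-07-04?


From 2054-05-28 to 2058-07-04
2054-05-28: days before May = 31 + 28 + 31 + 30 = 120 (2054 is not a leap year); day of year = 120 + 28 = 148
2058-07-04: days before July = 31 + 28 + 31 + 30 + 31 + 30 = 181 (2058 is not a leap year); day of year = 181 + 4 = 185
Rest of 2054: 365 - 148 = 217
Full years 2055 (365), 2056 (366), 2057 (365): 1096
Total = 217 + 1096 + 185 = 1498

1498 days


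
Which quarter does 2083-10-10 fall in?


Month: October (month 10)
Q1: Jan-Mar, Q2: Apr-Jun, Q3: Jul-Sep, Q4: Oct-Dec

Q4


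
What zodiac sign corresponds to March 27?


Date: March 27
Conventional tropical zodiac dates: Aries from March 21 onward; Taurus starts April 20
March 27 falls within the Aries range

Aries


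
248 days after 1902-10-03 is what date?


Start: 1902-10-03, add 248 days
October 1902 has 31 days: 31 - 3 = 28 days to October 31 -> 220 left
November 1902 has 30 days -> 190 left
December 1902 has 31 days -> 159 left
January 1903 has 31 days -> 128 left
February 1903 has 28 days -> 100 left
March 1903 has 31 days -> 69 left
April 1903 has 30 days -> 39 left
May 1903 has 31 days -> 8 left
June 1903: 8 <= 30 -> lands on June 8

Result: 1903-06-08


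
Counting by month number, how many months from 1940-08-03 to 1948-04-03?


From August 1940 to April 1948
8 years * 12 = 96 months, minus 4 months = 92

92 months


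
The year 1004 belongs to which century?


Century = (year - 1) // 100 + 1
= (1004 - 1) // 100 + 1
= 1003 // 100 + 1
= 10 + 1

11th century


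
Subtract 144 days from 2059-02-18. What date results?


Start: 2059-02-18, subtract 144 days
Back 18 days from February 18 reaches January 31, 2059 -> 126 left
January 2059 has 31 days -> back to December 31, 2058 -> 95 left
December 2058 has 31 days -> back to November 30, 2058 -> 64 left
November 2058 has 30 days -> back to October 31, 2058 -> 34 left
October 2058 has 31 days -> back to September 30, 2058 -> 3 left
September 2058: 30 - 3 = 27 -> lands on September 27

Result: 2058-09-27


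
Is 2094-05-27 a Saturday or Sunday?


Anchor: Jan 1, 2094. With p = 2094 - 1 = 2093: (p + p//4 - p//100 + p//400) mod 7 = (2093 + 523 - 20 + 5) mod 7 = 2601 mod 7 = 4 -> Friday (Mon=0 ... Sun=6)
Day of year: 147; offset = 146
Weekday index = (4 + 146) mod 7 = 3 -> Thursday
Weekend days: Saturday, Sunday

No


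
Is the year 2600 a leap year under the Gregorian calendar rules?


Gregorian leap year rule: divisible by 4, but not by 100, unless also by 400.
2600 is divisible by 100 but not 400 -> not a leap year

No


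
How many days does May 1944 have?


May 1944

31 days


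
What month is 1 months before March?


March is month 3
3 - 1 = 2

February


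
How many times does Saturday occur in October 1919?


October 1919 has 31 days
Anchor: Jan 1, 1919. With p = 1919 - 1 = 1918: (p + p//4 - p//100 + p//400) mod 7 = (1918 + 479 - 19 + 4) mod 7 = 2382 mod 7 = 2 -> Wednesday (Mon=0 ... Sun=6)
Days before October (Jan-Sep): 273; October 1 index = (2 + 273) mod 7 = 2 -> Wednesday
First Saturday is October 4
Saturdays: 4, 11, 18, 25

4 Saturdays


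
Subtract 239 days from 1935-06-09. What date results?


Start: 1935-06-09, subtract 239 days
Back 9 days from June 9 reaches May 31, 1935 -> 230 left
May 1935 has 31 days -> back to April 30, 1935 -> 199 left
April 1935 has 30 days -> back to March 31, 1935 -> 169 left
March 1935 has 31 days -> back to February 28, 1935 -> 138 left
February 1935 has 28 days -> back to January 31, 1935 -> 110 left
January 1935 has 31 days -> back to December 31, 1934 -> 79 left
December 1934 has 31 days -> back to November 30, 1934 -> 48 left
November 1934 has 30 days -> back to October 31, 1934 -> 18 left
October 1934: 31 - 18 = 13 -> lands on October 13

Result: 1934-10-13


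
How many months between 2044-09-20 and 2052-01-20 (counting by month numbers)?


From September 2044 to January 2052
8 years * 12 = 96 months, minus 8 months = 88

88 months


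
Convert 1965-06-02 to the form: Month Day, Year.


ISO 1965-06-02 parses as year=1965, month=06, day=02
Month 6 -> June

June 2, 1965


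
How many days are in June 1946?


June 1946

30 days


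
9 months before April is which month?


April is month 4
4 - 9 = -5; wrap: -5 + 12 = 7

July


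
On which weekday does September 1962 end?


September 1962 has 30 days
Anchor: Jan 1, 1962. With p = 1962 - 1 = 1961: (p + p//4 - p//100 + p//400) mod 7 = (1961 + 490 - 19 + 4) mod 7 = 2436 mod 7 = 0 -> Monday (Mon=0 ... Sun=6)
Days before September (Jan-Aug): 243; September 1 index = (0 + 243) mod 7 = 5 -> Saturday
Last day offset: 30 - 1 = 29 days
Weekday index = (5 + 29) mod 7 = 6

Sunday, September 30


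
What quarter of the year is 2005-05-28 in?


Month: May (month 5)
Q1: Jan-Mar, Q2: Apr-Jun, Q3: Jul-Sep, Q4: Oct-Dec

Q2


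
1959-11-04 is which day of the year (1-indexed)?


Date: November 4, 1959
Days in months 1 through 10: 304
Plus 4 days in November

Day of year: 308


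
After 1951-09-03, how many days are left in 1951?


Day of year: 246 of 365
Remaining = 365 - 246

119 days


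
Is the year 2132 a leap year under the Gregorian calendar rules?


Gregorian leap year rule: divisible by 4, but not by 100, unless also by 400.
2132 is divisible by 4 but not 100 -> leap year

Yes


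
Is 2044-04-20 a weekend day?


Anchor: Jan 1, 2044. With p = 2044 - 1 = 2043: (p + p//4 - p//100 + p//400) mod 7 = (2043 + 510 - 20 + 5) mod 7 = 2538 mod 7 = 4 -> Friday (Mon=0 ... Sun=6)
Day of year: 111; offset = 110
Weekday index = (4 + 110) mod 7 = 2 -> Wednesday
Weekend days: Saturday, Sunday

No


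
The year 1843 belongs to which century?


Century = (year - 1) // 100 + 1
= (1843 - 1) // 100 + 1
= 1842 // 100 + 1
= 18 + 1

19th century


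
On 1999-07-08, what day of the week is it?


Date: July 8, 1999
Anchor: Jan 1, 1999. With p = 1999 - 1 = 1998: (p + p//4 - p//100 + p//400) mod 7 = (1998 + 499 - 19 + 4) mod 7 = 2482 mod 7 = 4 -> Friday (Mon=0 ... Sun=6)
Days before July (Jan-Jun): 181; offset = 181 + 8 - 1 = 188
Weekday index = (4 + 188) mod 7 = 3

Day of the week: Thursday


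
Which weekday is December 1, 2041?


Target: December 1, 2041
Anchor: Jan 1, 2041. With p = 2041 - 1 = 2040: (p + p//4 - p//100 + p//400) mod 7 = (2040 + 510 - 20 + 5) mod 7 = 2535 mod 7 = 1 -> Tuesday (Mon=0 ... Sun=6)
Days before December (Jan-Nov): 334 days
Weekday index = (1 + 334) mod 7 = 6

Sunday
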